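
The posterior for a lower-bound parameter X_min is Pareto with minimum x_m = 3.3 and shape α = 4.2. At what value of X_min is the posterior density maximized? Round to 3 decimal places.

The Pareto density is strictly decreasing on [x_m, ∞), so the mode is x_m = 3.300.
Mean = α·x_m/(α−1) = 4.2·3.3/3.2 = 4.331.
This is the posterior mode — the MAP estimate.

3.300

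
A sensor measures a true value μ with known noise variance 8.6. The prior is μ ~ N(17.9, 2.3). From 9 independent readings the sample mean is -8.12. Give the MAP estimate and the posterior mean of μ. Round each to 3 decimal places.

Posterior for μ is Normal. Precision-weighted mean: (1/2.3·17.9 + 9/8.6·-8.12) / (1/2.3 + 9/8.6) = -0.483.
A Normal posterior is symmetric, so mode = mean.

MAP = -0.483; posterior mean = -0.483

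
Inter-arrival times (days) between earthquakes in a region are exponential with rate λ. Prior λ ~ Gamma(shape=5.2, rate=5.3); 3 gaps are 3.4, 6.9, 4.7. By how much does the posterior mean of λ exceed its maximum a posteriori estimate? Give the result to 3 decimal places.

0.049

Σ times = 15.0. Posterior: Gamma(shape = 5.2+3 = 8.2, rate = 5.3+15.0 = 20.3).
Mode = (α−1)/β = 7.2/20.3 = 0.355.
Mean = α/β = 8.2/20.3 = 0.404.
Difference = 0.404 − 0.355 = 0.049.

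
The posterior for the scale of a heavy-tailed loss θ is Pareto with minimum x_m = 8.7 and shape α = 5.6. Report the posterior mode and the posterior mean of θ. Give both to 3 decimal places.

The Pareto density is strictly decreasing on [x_m, ∞), so the mode is x_m = 8.700.
Mean = α·x_m/(α−1) = 5.6·8.7/4.6 = 10.591.
Mean > mode: the posterior has a right tail.

θ_MAP = 8.700, E[θ|data] = 10.591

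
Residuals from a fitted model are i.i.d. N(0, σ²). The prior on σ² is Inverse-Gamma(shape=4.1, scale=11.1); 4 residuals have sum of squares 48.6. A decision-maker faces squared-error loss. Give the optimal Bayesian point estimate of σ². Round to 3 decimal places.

6.941

Posterior: Inverse-Gamma(shape = 4.1+4/2 = 6.1, scale = 11.1+48.6/2 = 35.4).
Mode = β/(α+1) = 35.4/7.1 = 4.986.
Mean = β/(α−1) = 35.4/5.1 = 6.941.
Squared-error loss ⇒ the optimal estimator is the posterior mean.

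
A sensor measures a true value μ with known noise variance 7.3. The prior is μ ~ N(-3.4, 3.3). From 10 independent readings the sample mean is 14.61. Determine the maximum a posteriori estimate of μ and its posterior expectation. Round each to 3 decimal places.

Posterior for μ is Normal. Precision-weighted mean: (1/3.3·-3.4 + 10/7.3·14.61) / (1/3.3 + 10/7.3) = 11.348.
A Normal posterior is symmetric, so mode = mean.

MAP = 11.348, posterior mean = 11.348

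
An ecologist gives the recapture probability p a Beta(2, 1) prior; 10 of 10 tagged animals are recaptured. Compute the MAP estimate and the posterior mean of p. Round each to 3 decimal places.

MAP = 1.000, posterior mean = 0.923

Posterior: Beta(2+10, 1+0) = Beta(12, 1).
Since β = 1 ≤ 1 and α > 1, the Beta density is monotone increasing on [0,1]; the mode is at 1.
Mean = 12/(12+1) = 0.923.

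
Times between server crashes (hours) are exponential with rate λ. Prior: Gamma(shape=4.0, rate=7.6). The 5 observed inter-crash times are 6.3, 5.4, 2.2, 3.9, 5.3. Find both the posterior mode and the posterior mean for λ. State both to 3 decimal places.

Σ times = 23.1. Posterior: Gamma(shape = 4.0+5 = 9.0, rate = 7.6+23.1 = 30.7).
Mode = (α−1)/β = 8.0/30.7 = 0.261.
Mean = α/β = 9.0/30.7 = 0.293.

λ_MAP = 0.261, E[λ|data] = 0.293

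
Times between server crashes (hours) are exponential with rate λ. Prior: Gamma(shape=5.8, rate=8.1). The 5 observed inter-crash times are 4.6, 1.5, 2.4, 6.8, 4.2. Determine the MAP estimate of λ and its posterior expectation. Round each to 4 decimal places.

Σ times = 19.5. Posterior: Gamma(shape = 5.8+5 = 10.8, rate = 8.1+19.5 = 27.6).
Mode = (α−1)/β = 9.8/27.6 = 0.3551.
Mean = α/β = 10.8/27.6 = 0.3913.

MAP = 0.3551, posterior mean = 0.3913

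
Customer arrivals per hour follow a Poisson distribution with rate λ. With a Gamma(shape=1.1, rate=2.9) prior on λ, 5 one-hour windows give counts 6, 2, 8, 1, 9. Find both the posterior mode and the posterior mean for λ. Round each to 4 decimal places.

MAP = 3.3038; posterior mean = 3.4304

Σ counts = 26. Posterior: Gamma(shape = 1.1+26 = 27.1, rate = 2.9+5 = 7.9).
Mode = (α−1)/β = 26.1/7.9 = 3.3038.
Mean = α/β = 27.1/7.9 = 3.4304.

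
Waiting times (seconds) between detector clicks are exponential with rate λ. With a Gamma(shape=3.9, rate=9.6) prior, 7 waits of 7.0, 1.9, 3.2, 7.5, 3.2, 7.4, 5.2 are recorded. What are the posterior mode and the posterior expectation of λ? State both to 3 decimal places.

Σ times = 35.4. Posterior: Gamma(shape = 3.9+7 = 10.9, rate = 9.6+35.4 = 45.0).
Mode = (α−1)/β = 9.9/45.0 = 0.220.
Mean = α/β = 10.9/45.0 = 0.242.

MAP = 0.220; posterior mean = 0.242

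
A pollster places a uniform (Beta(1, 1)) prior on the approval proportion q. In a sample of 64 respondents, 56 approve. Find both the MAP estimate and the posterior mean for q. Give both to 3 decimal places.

MAP = 0.875; posterior mean = 0.864

Posterior: Beta(1+56, 1+8) = Beta(57, 9).
Mode = (57−1)/(57+9−2) = 56/64 = 0.875.
With a flat prior the MAP equals the MLE, 56/64.
Mean = 57/(57+9) = 57/66 = 0.864.
The posterior is left-skewed, so the mode exceeds the mean.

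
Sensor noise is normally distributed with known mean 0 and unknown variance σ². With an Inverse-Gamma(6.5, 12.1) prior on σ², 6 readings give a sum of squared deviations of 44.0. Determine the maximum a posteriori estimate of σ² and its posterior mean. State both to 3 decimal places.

Posterior: Inverse-Gamma(shape = 6.5+6/2 = 9.5, scale = 12.1+44.0/2 = 34.1).
Mode = β/(α+1) = 34.1/10.5 = 3.248.
Mean = β/(α−1) = 34.1/8.5 = 4.012.

maximum a posteriori estimate = 3.248, posterior mean = 4.012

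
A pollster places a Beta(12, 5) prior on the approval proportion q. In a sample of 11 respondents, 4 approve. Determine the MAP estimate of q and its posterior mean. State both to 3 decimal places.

Posterior: Beta(12+4, 5+7) = Beta(16, 12).
Mode = (16−1)/(16+12−2) = 15/26 = 0.577.
Mean = 16/(16+12) = 16/28 = 0.571.

MAP = 0.577; posterior mean = 0.571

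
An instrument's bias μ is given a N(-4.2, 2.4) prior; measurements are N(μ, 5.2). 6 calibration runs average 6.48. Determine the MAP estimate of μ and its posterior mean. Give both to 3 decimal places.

MAP = 3.647; posterior mean = 3.647

Posterior for μ is Normal. Precision-weighted mean: (1/2.4·-4.2 + 6/5.2·6.48) / (1/2.4 + 6/5.2) = 3.647.
A Normal posterior is symmetric, so mode = mean.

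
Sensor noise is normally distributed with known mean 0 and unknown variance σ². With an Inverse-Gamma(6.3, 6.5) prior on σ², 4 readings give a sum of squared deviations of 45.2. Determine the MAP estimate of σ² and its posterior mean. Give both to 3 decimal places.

Posterior: Inverse-Gamma(shape = 6.3+4/2 = 8.3, scale = 6.5+45.2/2 = 29.1).
Mode = β/(α+1) = 29.1/9.3 = 3.129.
Mean = β/(α−1) = 29.1/7.3 = 3.986.
Mean > mode: the posterior has a right tail.

σ²_MAP = 3.129, E[σ²|data] = 3.986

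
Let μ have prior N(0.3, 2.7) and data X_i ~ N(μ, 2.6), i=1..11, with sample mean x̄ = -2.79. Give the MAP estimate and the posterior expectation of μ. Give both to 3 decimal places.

Posterior for μ is Normal. Precision-weighted mean: (1/2.7·0.3 + 11/2.6·-2.79) / (1/2.7 + 11/2.6) = -2.541.
A Normal posterior is symmetric, so mode = mean.

MAP estimate = -2.541, posterior expectation = -2.541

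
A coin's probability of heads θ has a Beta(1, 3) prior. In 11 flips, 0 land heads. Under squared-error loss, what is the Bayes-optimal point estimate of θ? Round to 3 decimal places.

Posterior: Beta(1+0, 3+11) = Beta(1, 14).
Since α = 1 ≤ 1 and β > 1, the Beta density is monotone decreasing on [0,1]; the mode is at 0.
Mean = 1/(1+14) = 0.067.
Squared-error loss ⇒ the optimal estimator is the posterior mean.

0.067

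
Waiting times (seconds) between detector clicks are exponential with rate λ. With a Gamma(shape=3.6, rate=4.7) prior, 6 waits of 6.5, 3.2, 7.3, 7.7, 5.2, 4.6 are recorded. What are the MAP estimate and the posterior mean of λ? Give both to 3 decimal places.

Σ times = 34.5. Posterior: Gamma(shape = 3.6+6 = 9.6, rate = 4.7+34.5 = 39.2).
Mode = (α−1)/β = 8.6/39.2 = 0.219.
Mean = α/β = 9.6/39.2 = 0.245.
The mean is pulled above the mode by the posterior's right skew.

MAP = 0.219, posterior mean = 0.245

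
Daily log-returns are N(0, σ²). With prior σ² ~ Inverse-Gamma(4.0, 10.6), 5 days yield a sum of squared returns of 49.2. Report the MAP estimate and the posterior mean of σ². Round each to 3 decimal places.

Posterior: Inverse-Gamma(shape = 4.0+5/2 = 6.5, scale = 10.6+49.2/2 = 35.2).
Mode = β/(α+1) = 35.2/7.5 = 4.693.
Mean = β/(α−1) = 35.2/5.5 = 6.400.

MAP = 4.693, posterior mean = 6.400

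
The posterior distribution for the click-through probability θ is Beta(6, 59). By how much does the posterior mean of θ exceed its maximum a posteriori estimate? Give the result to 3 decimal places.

0.013

Mode = (6−1)/(6+59−2) = 5/63 = 0.079.
Mean = 6/(6+59) = 6/65 = 0.092.
Difference = 0.092 − 0.079 = 0.013.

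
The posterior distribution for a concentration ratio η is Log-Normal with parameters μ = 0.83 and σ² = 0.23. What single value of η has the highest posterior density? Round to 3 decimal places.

Mode = exp(μ − σ²) = exp(0.60) = 1.822.
Mean = exp(μ + σ²/2) = exp(0.945) = 2.573.
This is the posterior mode — the MAP estimate.

1.822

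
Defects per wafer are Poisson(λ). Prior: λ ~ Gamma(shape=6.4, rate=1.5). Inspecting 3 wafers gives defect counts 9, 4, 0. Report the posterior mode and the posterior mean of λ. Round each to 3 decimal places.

MAP = 4.089; posterior mean = 4.311

Σ counts = 13. Posterior: Gamma(shape = 6.4+13 = 19.4, rate = 1.5+3 = 4.5).
Mode = (α−1)/β = 18.4/4.5 = 4.089.
Mean = α/β = 19.4/4.5 = 4.311.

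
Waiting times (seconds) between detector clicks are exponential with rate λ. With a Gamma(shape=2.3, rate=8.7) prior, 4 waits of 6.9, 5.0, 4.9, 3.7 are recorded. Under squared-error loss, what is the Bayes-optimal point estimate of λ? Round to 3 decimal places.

0.216

Σ times = 20.5. Posterior: Gamma(shape = 2.3+4 = 6.3, rate = 8.7+20.5 = 29.2).
Mode = (α−1)/β = 5.3/29.2 = 0.182.
Mean = α/β = 6.3/29.2 = 0.216.
Squared-error loss ⇒ the optimal estimator is the posterior mean.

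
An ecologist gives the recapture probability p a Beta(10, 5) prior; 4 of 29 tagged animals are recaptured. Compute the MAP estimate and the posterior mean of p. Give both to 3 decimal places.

MAP = 0.310; posterior mean = 0.318

Posterior: Beta(10+4, 5+25) = Beta(14, 30).
Mode = (14−1)/(14+30−2) = 13/42 = 0.310.
Mean = 14/(14+30) = 14/44 = 0.318.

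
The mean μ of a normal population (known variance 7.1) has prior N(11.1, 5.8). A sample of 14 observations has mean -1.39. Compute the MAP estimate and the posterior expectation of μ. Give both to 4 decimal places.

Posterior for μ is Normal. Precision-weighted mean: (1/5.8·11.1 + 14/7.1·-1.39) / (1/5.8 + 14/7.1) = -0.3857.
A Normal posterior is symmetric, so mode = mean.

MAP estimate = -0.3857, posterior expectation = -0.3857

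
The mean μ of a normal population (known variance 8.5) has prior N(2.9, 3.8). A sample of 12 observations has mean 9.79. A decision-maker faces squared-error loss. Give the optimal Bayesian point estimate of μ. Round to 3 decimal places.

8.707

Posterior for μ is Normal. Precision-weighted mean: (1/3.8·2.9 + 12/8.5·9.79) / (1/3.8 + 12/8.5) = 8.707.
A Normal posterior is symmetric, so mode = mean.
Squared-error loss ⇒ the optimal estimator is the posterior mean.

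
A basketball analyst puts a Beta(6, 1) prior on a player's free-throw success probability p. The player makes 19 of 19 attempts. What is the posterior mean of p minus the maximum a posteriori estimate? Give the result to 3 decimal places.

Posterior: Beta(6+19, 1+0) = Beta(25, 1).
Since β = 1 ≤ 1 and α > 1, the Beta density is monotone increasing on [0,1]; the mode is at 1.
Mean = 25/(25+1) = 0.962.
Difference = 0.962 − 1.000 = -0.038.
Left-skewed posterior ⇒ mean < mode.

-0.038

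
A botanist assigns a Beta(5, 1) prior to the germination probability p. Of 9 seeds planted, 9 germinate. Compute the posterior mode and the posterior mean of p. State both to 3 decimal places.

MAP: 1.000. Posterior mean: 0.933.

Posterior: Beta(5+9, 1+0) = Beta(14, 1).
Since β = 1 ≤ 1 and α > 1, the Beta density is monotone increasing on [0,1]; the mode is at 1.
Mean = 14/(14+1) = 0.933.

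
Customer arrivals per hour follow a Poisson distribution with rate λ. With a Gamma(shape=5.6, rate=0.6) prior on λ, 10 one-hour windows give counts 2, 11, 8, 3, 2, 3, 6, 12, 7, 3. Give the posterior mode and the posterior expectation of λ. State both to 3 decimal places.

Σ counts = 57. Posterior: Gamma(shape = 5.6+57 = 62.6, rate = 0.6+10 = 10.6).
Mode = (α−1)/β = 61.6/10.6 = 5.811.
Mean = α/β = 62.6/10.6 = 5.906.

MAP: 5.811. Posterior mean: 5.906.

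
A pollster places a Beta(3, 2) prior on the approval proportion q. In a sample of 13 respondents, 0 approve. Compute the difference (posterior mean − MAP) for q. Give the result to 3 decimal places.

0.042

Posterior: Beta(3+0, 2+13) = Beta(3, 15).
Mode = (3−1)/(3+15−2) = 2/16 = 0.125.
Mean = 3/(3+15) = 3/18 = 0.167.
Difference = 0.167 − 0.125 = 0.042.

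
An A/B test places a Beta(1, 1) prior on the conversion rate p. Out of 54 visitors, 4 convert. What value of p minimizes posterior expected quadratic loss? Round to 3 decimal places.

Posterior: Beta(1+4, 1+50) = Beta(5, 51).
Mode = (5−1)/(5+51−2) = 4/54 = 0.074.
With a flat prior the MAP equals the MLE, 4/54.
Mean = 5/(5+51) = 5/56 = 0.089.
Quadratic loss ⇒ the optimal estimator is the posterior mean.

0.089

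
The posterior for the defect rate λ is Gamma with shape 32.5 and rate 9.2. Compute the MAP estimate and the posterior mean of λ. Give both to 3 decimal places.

λ_MAP = 3.424, E[λ|data] = 3.533

Mode = (α−1)/β = 31.5/9.2 = 3.424.
Mean = α/β = 32.5/9.2 = 3.533.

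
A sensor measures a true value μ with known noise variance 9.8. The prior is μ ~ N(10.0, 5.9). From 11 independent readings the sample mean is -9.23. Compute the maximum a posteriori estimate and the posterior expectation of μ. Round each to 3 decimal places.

Posterior for μ is Normal. Precision-weighted mean: (1/5.9·10.0 + 11/9.8·-9.23) / (1/5.9 + 11/9.8) = -6.707.
A Normal posterior is symmetric, so mode = mean.

MAP = -6.707; posterior mean = -6.707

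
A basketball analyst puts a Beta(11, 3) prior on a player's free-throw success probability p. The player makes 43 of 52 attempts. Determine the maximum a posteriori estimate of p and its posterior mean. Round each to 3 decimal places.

maximum a posteriori estimate = 0.828, posterior mean = 0.818

Posterior: Beta(11+43, 3+9) = Beta(54, 12).
Mode = (54−1)/(54+12−2) = 53/64 = 0.828.
Mean = 54/(54+12) = 54/66 = 0.818.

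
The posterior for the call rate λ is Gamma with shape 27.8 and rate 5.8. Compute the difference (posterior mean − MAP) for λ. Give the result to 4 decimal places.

0.1724

Mode = (α−1)/β = 26.8/5.8 = 4.6207.
Mean = α/β = 27.8/5.8 = 4.7931.
Difference = 4.7931 − 4.6207 = 0.1724.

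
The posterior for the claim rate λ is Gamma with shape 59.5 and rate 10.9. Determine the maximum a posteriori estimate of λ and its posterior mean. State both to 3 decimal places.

maximum a posteriori estimate = 5.367, posterior mean = 5.459

Mode = (α−1)/β = 58.5/10.9 = 5.367.
Mean = α/β = 59.5/10.9 = 5.459.
Right-skewed posterior ⇒ mode < mean.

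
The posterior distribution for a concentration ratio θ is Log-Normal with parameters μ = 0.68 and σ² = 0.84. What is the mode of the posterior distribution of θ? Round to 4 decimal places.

Mode = exp(μ − σ²) = exp(-0.16) = 0.8521.
Mean = exp(μ + σ²/2) = exp(1.100) = 3.0042.
This is the posterior mode — the MAP estimate.

0.8521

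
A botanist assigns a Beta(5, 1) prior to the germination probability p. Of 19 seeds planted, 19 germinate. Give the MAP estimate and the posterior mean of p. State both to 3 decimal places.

Posterior: Beta(5+19, 1+0) = Beta(24, 1).
Since β = 1 ≤ 1 and α > 1, the Beta density is monotone increasing on [0,1]; the mode is at 1.
Mean = 24/(24+1) = 0.960.
Mode > mean: the posterior has a left tail.

MAP = 1.000; posterior mean = 0.960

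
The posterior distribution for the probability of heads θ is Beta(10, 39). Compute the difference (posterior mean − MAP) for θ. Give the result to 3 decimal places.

Mode = (10−1)/(10+39−2) = 9/47 = 0.191.
Mean = 10/(10+39) = 10/49 = 0.204.
Difference = 0.204 − 0.191 = 0.013.

0.013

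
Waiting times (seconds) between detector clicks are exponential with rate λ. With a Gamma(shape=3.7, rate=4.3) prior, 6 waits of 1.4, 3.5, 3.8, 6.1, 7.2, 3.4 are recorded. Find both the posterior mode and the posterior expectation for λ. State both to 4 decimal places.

posterior mode = 0.2929, posterior expectation = 0.3266

Σ times = 25.4. Posterior: Gamma(shape = 3.7+6 = 9.7, rate = 4.3+25.4 = 29.7).
Mode = (α−1)/β = 8.7/29.7 = 0.2929.
Mean = α/β = 9.7/29.7 = 0.3266.
Mean > mode: the posterior has a right tail.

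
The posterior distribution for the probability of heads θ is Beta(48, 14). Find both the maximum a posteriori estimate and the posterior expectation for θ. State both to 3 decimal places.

MAP = 0.783, posterior mean = 0.774

Mode = (48−1)/(48+14−2) = 47/60 = 0.783.
Mean = 48/(48+14) = 48/62 = 0.774.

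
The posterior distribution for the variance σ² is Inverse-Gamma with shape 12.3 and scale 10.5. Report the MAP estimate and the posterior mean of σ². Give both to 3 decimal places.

MAP estimate = 0.789, posterior mean = 0.929

Mode = β/(α+1) = 10.5/13.3 = 0.789.
Mean = β/(α−1) = 10.5/11.3 = 0.929.
The posterior is right-skewed, so the mean exceeds the mode.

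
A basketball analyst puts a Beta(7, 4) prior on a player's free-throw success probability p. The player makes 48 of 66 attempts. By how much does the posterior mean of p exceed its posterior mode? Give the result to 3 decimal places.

-0.006

Posterior: Beta(7+48, 4+18) = Beta(55, 22).
Mode = (55−1)/(55+22−2) = 54/75 = 0.720.
Mean = 55/(55+22) = 55/77 = 0.714.
Difference = 0.714 − 0.720 = -0.006.
The posterior is left-skewed, so the mode exceeds the mean.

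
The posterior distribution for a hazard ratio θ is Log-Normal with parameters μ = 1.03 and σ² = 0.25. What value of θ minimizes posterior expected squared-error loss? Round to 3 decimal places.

3.174

Mode = exp(μ − σ²) = exp(0.78) = 2.181.
Mean = exp(μ + σ²/2) = exp(1.155) = 3.174.
Squared-error loss ⇒ the optimal estimator is the posterior mean.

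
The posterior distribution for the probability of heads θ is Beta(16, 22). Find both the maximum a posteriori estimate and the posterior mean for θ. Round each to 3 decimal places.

Mode = (16−1)/(16+22−2) = 15/36 = 0.417.
Mean = 16/(16+22) = 16/38 = 0.421.
The posterior is right-skewed, so the mean exceeds the mode.

MAP = 0.417, posterior mean = 0.421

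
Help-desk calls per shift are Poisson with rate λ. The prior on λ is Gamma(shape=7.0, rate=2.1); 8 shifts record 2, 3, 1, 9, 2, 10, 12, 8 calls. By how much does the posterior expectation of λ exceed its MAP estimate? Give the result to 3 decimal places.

Σ counts = 47. Posterior: Gamma(shape = 7.0+47 = 54.0, rate = 2.1+8 = 10.1).
Mode = (α−1)/β = 53.0/10.1 = 5.248.
Mean = α/β = 54.0/10.1 = 5.347.
Difference = 5.347 − 5.248 = 0.099.
Right-skewed posterior ⇒ mode < mean.

0.099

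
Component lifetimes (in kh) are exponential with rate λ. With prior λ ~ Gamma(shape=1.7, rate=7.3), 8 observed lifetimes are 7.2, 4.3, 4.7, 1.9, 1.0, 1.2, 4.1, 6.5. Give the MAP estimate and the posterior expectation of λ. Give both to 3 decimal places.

MAP estimate = 0.228, posterior expectation = 0.254

Σ times = 30.9. Posterior: Gamma(shape = 1.7+8 = 9.7, rate = 7.3+30.9 = 38.2).
Mode = (α−1)/β = 8.7/38.2 = 0.228.
Mean = α/β = 9.7/38.2 = 0.254.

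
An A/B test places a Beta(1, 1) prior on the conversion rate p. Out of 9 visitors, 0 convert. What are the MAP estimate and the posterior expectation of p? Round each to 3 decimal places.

Posterior: Beta(1+0, 1+9) = Beta(1, 10).
Since α = 1 ≤ 1 and β > 1, the Beta density is monotone decreasing on [0,1]; the mode is at 0.
Mean = 1/(1+10) = 0.091.
Mean > mode: the posterior has a right tail.

p_MAP = 0.000, E[p|data] = 0.091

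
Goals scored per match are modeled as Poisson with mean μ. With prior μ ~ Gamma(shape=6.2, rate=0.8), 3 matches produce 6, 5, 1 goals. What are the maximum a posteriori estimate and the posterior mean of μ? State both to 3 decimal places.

Σ counts = 12. Posterior: Gamma(shape = 6.2+12 = 18.2, rate = 0.8+3 = 3.8).
Mode = (α−1)/β = 17.2/3.8 = 4.526.
Mean = α/β = 18.2/3.8 = 4.789.
Right-skewed posterior ⇒ mode < mean.

MAP = 4.526; posterior mean = 4.789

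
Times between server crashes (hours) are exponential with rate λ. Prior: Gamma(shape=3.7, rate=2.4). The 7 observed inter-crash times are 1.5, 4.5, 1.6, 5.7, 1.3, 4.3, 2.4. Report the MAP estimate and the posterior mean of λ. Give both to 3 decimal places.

Σ times = 21.3. Posterior: Gamma(shape = 3.7+7 = 10.7, rate = 2.4+21.3 = 23.7).
Mode = (α−1)/β = 9.7/23.7 = 0.409.
Mean = α/β = 10.7/23.7 = 0.451.

MAP = 0.409; posterior mean = 0.451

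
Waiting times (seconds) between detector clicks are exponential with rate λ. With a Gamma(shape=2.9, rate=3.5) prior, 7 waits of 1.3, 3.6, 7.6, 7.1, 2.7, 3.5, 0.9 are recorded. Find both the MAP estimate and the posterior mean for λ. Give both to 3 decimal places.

Σ times = 26.7. Posterior: Gamma(shape = 2.9+7 = 9.9, rate = 3.5+26.7 = 30.2).
Mode = (α−1)/β = 8.9/30.2 = 0.295.
Mean = α/β = 9.9/30.2 = 0.328.

MAP: 0.295. Posterior mean: 0.328.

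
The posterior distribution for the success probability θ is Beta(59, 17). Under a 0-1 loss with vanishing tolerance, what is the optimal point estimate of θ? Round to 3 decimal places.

Mode = (59−1)/(59+17−2) = 58/74 = 0.784.
Mean = 59/(59+17) = 59/76 = 0.776.
This is the posterior mode — the MAP estimate.

0.784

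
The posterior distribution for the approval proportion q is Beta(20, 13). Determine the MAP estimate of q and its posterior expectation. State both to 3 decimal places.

q_MAP = 0.613, E[q|data] = 0.606

Mode = (20−1)/(20+13−2) = 19/31 = 0.613.
Mean = 20/(20+13) = 20/33 = 0.606.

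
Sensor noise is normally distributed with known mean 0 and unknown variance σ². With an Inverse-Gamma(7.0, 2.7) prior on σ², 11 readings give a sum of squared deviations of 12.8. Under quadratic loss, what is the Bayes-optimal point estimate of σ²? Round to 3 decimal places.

0.791

Posterior: Inverse-Gamma(shape = 7.0+11/2 = 12.5, scale = 2.7+12.8/2 = 9.1).
Mode = β/(α+1) = 9.1/13.5 = 0.674.
Mean = β/(α−1) = 9.1/11.5 = 0.791.
Quadratic loss ⇒ the optimal estimator is the posterior mean.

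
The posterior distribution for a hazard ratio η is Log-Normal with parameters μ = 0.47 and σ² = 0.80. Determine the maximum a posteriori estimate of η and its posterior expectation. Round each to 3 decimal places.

Mode = exp(μ − σ²) = exp(-0.33) = 0.719.
Mean = exp(μ + σ²/2) = exp(0.870) = 2.387.

η_MAP = 0.719, E[η|data] = 2.387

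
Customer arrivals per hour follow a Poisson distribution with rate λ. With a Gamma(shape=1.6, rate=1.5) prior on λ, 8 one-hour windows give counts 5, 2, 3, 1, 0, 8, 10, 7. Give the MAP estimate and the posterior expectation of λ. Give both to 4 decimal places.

Σ counts = 36. Posterior: Gamma(shape = 1.6+36 = 37.6, rate = 1.5+8 = 9.5).
Mode = (α−1)/β = 36.6/9.5 = 3.8526.
Mean = α/β = 37.6/9.5 = 3.9579.
Right-skewed posterior ⇒ mode < mean.

MAP: 3.8526. Posterior mean: 3.9579.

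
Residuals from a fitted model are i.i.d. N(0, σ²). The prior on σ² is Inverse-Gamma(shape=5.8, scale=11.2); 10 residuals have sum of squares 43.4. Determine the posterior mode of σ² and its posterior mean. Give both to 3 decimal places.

posterior mode = 2.788, posterior mean = 3.357

Posterior: Inverse-Gamma(shape = 5.8+10/2 = 10.8, scale = 11.2+43.4/2 = 32.9).
Mode = β/(α+1) = 32.9/11.8 = 2.788.
Mean = β/(α−1) = 32.9/9.8 = 3.357.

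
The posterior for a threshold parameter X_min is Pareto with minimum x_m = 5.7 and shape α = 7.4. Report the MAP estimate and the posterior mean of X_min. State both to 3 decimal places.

The Pareto density is strictly decreasing on [x_m, ∞), so the mode is x_m = 5.700.
Mean = α·x_m/(α−1) = 7.4·5.7/6.4 = 6.591.

MAP: 5.700. Posterior mean: 6.591.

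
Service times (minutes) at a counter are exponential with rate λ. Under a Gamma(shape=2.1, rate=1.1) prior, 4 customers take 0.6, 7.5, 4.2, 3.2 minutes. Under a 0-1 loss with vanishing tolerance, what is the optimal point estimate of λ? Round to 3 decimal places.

0.307

Σ times = 15.5. Posterior: Gamma(shape = 2.1+4 = 6.1, rate = 1.1+15.5 = 16.6).
Mode = (α−1)/β = 5.1/16.6 = 0.307.
Mean = α/β = 6.1/16.6 = 0.367.
This is the posterior mode — the MAP estimate.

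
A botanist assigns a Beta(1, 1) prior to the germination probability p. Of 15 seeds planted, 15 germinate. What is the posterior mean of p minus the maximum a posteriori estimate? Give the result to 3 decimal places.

-0.059

Posterior: Beta(1+15, 1+0) = Beta(16, 1).
Since β = 1 ≤ 1 and α > 1, the Beta density is monotone increasing on [0,1]; the mode is at 1.
Mean = 16/(16+1) = 0.941.
Difference = 0.941 − 1.000 = -0.059.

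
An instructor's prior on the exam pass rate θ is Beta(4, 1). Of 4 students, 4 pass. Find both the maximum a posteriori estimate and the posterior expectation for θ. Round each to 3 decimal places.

maximum a posteriori estimate = 1.000, posterior expectation = 0.889

Posterior: Beta(4+4, 1+0) = Beta(8, 1).
Since β = 1 ≤ 1 and α > 1, the Beta density is monotone increasing on [0,1]; the mode is at 1.
Mean = 8/(8+1) = 0.889.
Mode > mean: the posterior has a left tail.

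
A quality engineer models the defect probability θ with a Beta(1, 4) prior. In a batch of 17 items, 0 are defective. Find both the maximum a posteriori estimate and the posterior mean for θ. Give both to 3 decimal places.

MAP: 0.000. Posterior mean: 0.045.

Posterior: Beta(1+0, 4+17) = Beta(1, 21).
Since α = 1 ≤ 1 and β > 1, the Beta density is monotone decreasing on [0,1]; the mode is at 0.
Mean = 1/(1+21) = 0.045.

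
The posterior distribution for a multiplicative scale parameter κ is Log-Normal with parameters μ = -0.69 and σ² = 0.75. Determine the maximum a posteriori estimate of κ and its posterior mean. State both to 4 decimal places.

maximum a posteriori estimate = 0.2369, posterior mean = 0.7298

Mode = exp(μ − σ²) = exp(-1.44) = 0.2369.
Mean = exp(μ + σ²/2) = exp(-0.315) = 0.7298.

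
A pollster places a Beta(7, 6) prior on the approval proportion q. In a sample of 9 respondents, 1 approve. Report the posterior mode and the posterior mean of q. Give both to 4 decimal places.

Posterior: Beta(7+1, 6+8) = Beta(8, 14).
Mode = (8−1)/(8+14−2) = 7/20 = 0.3500.
Mean = 8/(8+14) = 8/22 = 0.3636.

q_MAP = 0.3500, E[q|data] = 0.3636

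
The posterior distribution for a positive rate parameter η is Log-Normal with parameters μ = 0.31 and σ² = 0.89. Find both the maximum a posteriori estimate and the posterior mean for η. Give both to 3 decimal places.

MAP = 0.560; posterior mean = 2.128

Mode = exp(μ − σ²) = exp(-0.58) = 0.560.
Mean = exp(μ + σ²/2) = exp(0.755) = 2.128.
The posterior is right-skewed, so the mean exceeds the mode.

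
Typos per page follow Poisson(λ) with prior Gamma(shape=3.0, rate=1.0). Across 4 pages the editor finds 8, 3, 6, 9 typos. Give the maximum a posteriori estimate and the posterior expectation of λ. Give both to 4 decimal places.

λ_MAP = 5.6000, E[λ|data] = 5.8000

Σ counts = 26. Posterior: Gamma(shape = 3.0+26 = 29.0, rate = 1.0+4 = 5.0).
Mode = (α−1)/β = 28.0/5.0 = 5.6000.
Mean = α/β = 29.0/5.0 = 5.8000.
Mean > mode: the posterior has a right tail.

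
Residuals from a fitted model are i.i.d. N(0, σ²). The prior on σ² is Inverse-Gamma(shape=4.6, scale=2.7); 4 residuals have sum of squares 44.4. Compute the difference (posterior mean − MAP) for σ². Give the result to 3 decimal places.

Posterior: Inverse-Gamma(shape = 4.6+4/2 = 6.6, scale = 2.7+44.4/2 = 24.9).
Mode = β/(α+1) = 24.9/7.6 = 3.276.
Mean = β/(α−1) = 24.9/5.6 = 4.446.
Difference = 4.446 − 3.276 = 1.170.
Right-skewed posterior ⇒ mode < mean.

1.170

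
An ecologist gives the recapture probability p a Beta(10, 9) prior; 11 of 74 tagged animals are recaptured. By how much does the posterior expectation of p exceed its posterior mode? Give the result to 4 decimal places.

Posterior: Beta(10+11, 9+63) = Beta(21, 72).
Mode = (21−1)/(21+72−2) = 20/91 = 0.2198.
Mean = 21/(21+72) = 21/93 = 0.2258.
Difference = 0.2258 − 0.2198 = 0.0060.

0.0060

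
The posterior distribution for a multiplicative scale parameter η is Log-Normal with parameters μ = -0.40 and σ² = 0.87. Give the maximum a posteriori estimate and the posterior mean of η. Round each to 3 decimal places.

Mode = exp(μ − σ²) = exp(-1.27) = 0.281.
Mean = exp(μ + σ²/2) = exp(0.035) = 1.036.
The mean is pulled above the mode by the posterior's right skew.

maximum a posteriori estimate = 0.281, posterior mean = 1.036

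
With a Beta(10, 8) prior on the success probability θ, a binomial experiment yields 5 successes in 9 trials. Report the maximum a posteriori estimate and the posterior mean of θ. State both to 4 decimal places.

Posterior: Beta(10+5, 8+4) = Beta(15, 12).
Mode = (15−1)/(15+12−2) = 14/25 = 0.5600.
Mean = 15/(15+12) = 15/27 = 0.5556.
Left-skewed posterior ⇒ mean < mode.

maximum a posteriori estimate = 0.5600, posterior mean = 0.5556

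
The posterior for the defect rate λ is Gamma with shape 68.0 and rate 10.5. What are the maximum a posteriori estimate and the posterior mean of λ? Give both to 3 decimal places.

Mode = (α−1)/β = 67.0/10.5 = 6.381.
Mean = α/β = 68.0/10.5 = 6.476.
Right-skewed posterior ⇒ mode < mean.

maximum a posteriori estimate = 6.381, posterior mean = 6.476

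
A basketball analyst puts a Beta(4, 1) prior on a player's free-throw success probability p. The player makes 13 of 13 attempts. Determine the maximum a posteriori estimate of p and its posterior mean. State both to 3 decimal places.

Posterior: Beta(4+13, 1+0) = Beta(17, 1).
Since β = 1 ≤ 1 and α > 1, the Beta density is monotone increasing on [0,1]; the mode is at 1.
Mean = 17/(17+1) = 0.944.

MAP = 1.000, posterior mean = 0.944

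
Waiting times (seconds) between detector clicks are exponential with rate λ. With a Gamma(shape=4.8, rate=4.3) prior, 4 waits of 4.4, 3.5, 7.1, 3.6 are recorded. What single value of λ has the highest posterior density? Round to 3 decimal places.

0.341

Σ times = 18.6. Posterior: Gamma(shape = 4.8+4 = 8.8, rate = 4.3+18.6 = 22.9).
Mode = (α−1)/β = 7.8/22.9 = 0.341.
Mean = α/β = 8.8/22.9 = 0.384.
This is the posterior mode — the MAP estimate.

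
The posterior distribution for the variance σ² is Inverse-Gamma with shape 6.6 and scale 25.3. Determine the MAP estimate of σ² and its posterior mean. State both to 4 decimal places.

Mode = β/(α+1) = 25.3/7.6 = 3.3289.
Mean = β/(α−1) = 25.3/5.6 = 4.5179.

MAP estimate = 3.3289, posterior mean = 4.5179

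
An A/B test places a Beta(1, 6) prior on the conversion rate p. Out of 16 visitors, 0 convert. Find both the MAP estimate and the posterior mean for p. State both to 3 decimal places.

MAP: 0.000. Posterior mean: 0.043.

Posterior: Beta(1+0, 6+16) = Beta(1, 22).
Since α = 1 ≤ 1 and β > 1, the Beta density is monotone decreasing on [0,1]; the mode is at 0.
Mean = 1/(1+22) = 0.043.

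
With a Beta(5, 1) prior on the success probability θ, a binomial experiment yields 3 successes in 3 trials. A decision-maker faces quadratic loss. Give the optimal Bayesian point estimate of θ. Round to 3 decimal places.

Posterior: Beta(5+3, 1+0) = Beta(8, 1).
Since β = 1 ≤ 1 and α > 1, the Beta density is monotone increasing on [0,1]; the mode is at 1.
Mean = 8/(8+1) = 0.889.
Quadratic loss ⇒ the optimal estimator is the posterior mean.

0.889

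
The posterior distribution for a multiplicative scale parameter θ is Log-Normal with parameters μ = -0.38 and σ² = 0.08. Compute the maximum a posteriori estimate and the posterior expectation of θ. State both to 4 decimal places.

Mode = exp(μ − σ²) = exp(-0.46) = 0.6313.
Mean = exp(μ + σ²/2) = exp(-0.340) = 0.7118.

θ_MAP = 0.6313, E[θ|data] = 0.7118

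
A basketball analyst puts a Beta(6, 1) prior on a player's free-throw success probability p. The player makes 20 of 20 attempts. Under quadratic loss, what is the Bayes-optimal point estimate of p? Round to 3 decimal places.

Posterior: Beta(6+20, 1+0) = Beta(26, 1).
Since β = 1 ≤ 1 and α > 1, the Beta density is monotone increasing on [0,1]; the mode is at 1.
Mean = 26/(26+1) = 0.963.
Quadratic loss ⇒ the optimal estimator is the posterior mean.

0.963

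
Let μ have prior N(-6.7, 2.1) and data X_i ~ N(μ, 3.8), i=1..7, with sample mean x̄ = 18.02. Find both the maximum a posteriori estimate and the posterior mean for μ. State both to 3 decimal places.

MAP = 12.942, posterior mean = 12.942

Posterior for μ is Normal. Precision-weighted mean: (1/2.1·-6.7 + 7/3.8·18.02) / (1/2.1 + 7/3.8) = 12.942.
A Normal posterior is symmetric, so mode = mean.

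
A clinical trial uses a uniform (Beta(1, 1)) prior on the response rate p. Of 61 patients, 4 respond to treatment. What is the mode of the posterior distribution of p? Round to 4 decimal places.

0.0656

Posterior: Beta(1+4, 1+57) = Beta(5, 58).
Mode = (5−1)/(5+58−2) = 4/61 = 0.0656.
With a flat prior the MAP equals the MLE, 4/61.
Mean = 5/(5+58) = 5/63 = 0.0794.
This is the posterior mode — the MAP estimate.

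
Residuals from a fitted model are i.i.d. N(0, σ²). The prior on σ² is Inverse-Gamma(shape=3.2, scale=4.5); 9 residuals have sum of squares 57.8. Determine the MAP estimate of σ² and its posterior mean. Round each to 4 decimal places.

Posterior: Inverse-Gamma(shape = 3.2+9/2 = 7.7, scale = 4.5+57.8/2 = 33.4).
Mode = β/(α+1) = 33.4/8.7 = 3.8391.
Mean = β/(α−1) = 33.4/6.7 = 4.9851.
Mean > mode: the posterior has a right tail.

MAP estimate = 3.8391, posterior mean = 4.9851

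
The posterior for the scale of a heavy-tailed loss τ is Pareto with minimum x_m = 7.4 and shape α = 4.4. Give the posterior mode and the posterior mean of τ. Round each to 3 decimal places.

MAP = 7.400; posterior mean = 9.576

The Pareto density is strictly decreasing on [x_m, ∞), so the mode is x_m = 7.400.
Mean = α·x_m/(α−1) = 4.4·7.4/3.4 = 9.576.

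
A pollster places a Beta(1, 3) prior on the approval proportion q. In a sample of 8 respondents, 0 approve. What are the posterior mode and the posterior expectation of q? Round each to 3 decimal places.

Posterior: Beta(1+0, 3+8) = Beta(1, 11).
Since α = 1 ≤ 1 and β > 1, the Beta density is monotone decreasing on [0,1]; the mode is at 0.
Mean = 1/(1+11) = 0.083.

MAP = 0.000, posterior mean = 0.083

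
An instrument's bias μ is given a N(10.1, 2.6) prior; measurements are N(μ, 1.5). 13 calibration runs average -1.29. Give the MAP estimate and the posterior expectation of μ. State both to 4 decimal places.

Posterior for μ is Normal. Precision-weighted mean: (1/2.6·10.1 + 13/1.5·-1.29) / (1/2.6 + 13/1.5) = -0.8060.
A Normal posterior is symmetric, so mode = mean.

MAP = -0.8060; posterior mean = -0.8060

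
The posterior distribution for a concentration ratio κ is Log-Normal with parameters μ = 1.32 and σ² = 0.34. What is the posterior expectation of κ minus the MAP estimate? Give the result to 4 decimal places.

Mode = exp(μ − σ²) = exp(0.98) = 2.6645.
Mean = exp(μ + σ²/2) = exp(1.490) = 4.4371.
Difference = 4.4371 − 2.6645 = 1.7726.

1.7726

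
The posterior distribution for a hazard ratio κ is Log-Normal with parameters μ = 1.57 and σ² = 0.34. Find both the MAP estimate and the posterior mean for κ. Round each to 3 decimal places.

MAP estimate = 3.421, posterior mean = 5.697

Mode = exp(μ − σ²) = exp(1.23) = 3.421.
Mean = exp(μ + σ²/2) = exp(1.740) = 5.697.
Mean > mode: the posterior has a right tail.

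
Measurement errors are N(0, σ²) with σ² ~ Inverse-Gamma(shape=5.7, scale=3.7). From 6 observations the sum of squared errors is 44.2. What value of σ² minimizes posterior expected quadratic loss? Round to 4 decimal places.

3.3506

Posterior: Inverse-Gamma(shape = 5.7+6/2 = 8.7, scale = 3.7+44.2/2 = 25.8).
Mode = β/(α+1) = 25.8/9.7 = 2.6598.
Mean = β/(α−1) = 25.8/7.7 = 3.3506.
Quadratic loss ⇒ the optimal estimator is the posterior mean.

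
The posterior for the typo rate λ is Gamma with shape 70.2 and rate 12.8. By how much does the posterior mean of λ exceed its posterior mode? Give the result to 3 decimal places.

0.078

Mode = (α−1)/β = 69.2/12.8 = 5.406.
Mean = α/β = 70.2/12.8 = 5.484.
Difference = 5.484 − 5.406 = 0.078.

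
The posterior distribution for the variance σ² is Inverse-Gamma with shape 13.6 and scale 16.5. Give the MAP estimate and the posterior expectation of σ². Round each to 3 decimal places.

Mode = β/(α+1) = 16.5/14.6 = 1.130.
Mean = β/(α−1) = 16.5/12.6 = 1.310.
Mean > mode: the posterior has a right tail.

MAP = 1.130; posterior mean = 1.310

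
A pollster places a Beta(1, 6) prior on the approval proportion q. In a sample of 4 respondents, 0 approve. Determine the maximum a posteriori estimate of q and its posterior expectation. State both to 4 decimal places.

Posterior: Beta(1+0, 6+4) = Beta(1, 10).
Since α = 1 ≤ 1 and β > 1, the Beta density is monotone decreasing on [0,1]; the mode is at 0.
Mean = 1/(1+10) = 0.0909.

MAP = 0.0000; posterior mean = 0.0909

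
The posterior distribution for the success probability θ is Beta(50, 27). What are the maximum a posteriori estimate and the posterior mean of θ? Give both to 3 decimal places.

Mode = (50−1)/(50+27−2) = 49/75 = 0.653.
Mean = 50/(50+27) = 50/77 = 0.649.

MAP: 0.653. Posterior mean: 0.649.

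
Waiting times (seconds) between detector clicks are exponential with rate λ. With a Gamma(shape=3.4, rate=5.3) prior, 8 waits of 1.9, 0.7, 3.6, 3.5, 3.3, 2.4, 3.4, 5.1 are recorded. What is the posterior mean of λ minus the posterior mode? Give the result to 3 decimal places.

Σ times = 23.9. Posterior: Gamma(shape = 3.4+8 = 11.4, rate = 5.3+23.9 = 29.2).
Mode = (α−1)/β = 10.4/29.2 = 0.356.
Mean = α/β = 11.4/29.2 = 0.390.
Difference = 0.390 − 0.356 = 0.034.

0.034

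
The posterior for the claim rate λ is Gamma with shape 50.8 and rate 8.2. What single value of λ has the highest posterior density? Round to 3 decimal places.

Mode = (α−1)/β = 49.8/8.2 = 6.073.
Mean = α/β = 50.8/8.2 = 6.195.
This is the posterior mode — the MAP estimate.

6.073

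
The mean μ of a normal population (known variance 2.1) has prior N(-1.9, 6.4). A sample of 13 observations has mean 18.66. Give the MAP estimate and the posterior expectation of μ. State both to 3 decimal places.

MAP: 18.154. Posterior mean: 18.154.

Posterior for μ is Normal. Precision-weighted mean: (1/6.4·-1.9 + 13/2.1·18.66) / (1/6.4 + 13/2.1) = 18.154.
A Normal posterior is symmetric, so mode = mean.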